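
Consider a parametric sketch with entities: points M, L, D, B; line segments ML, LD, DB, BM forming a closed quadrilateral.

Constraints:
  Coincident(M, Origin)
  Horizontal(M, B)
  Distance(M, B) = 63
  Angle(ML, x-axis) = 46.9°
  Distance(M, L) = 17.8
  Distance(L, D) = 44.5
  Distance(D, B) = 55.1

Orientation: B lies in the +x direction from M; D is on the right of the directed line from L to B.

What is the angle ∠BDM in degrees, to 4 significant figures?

84.95°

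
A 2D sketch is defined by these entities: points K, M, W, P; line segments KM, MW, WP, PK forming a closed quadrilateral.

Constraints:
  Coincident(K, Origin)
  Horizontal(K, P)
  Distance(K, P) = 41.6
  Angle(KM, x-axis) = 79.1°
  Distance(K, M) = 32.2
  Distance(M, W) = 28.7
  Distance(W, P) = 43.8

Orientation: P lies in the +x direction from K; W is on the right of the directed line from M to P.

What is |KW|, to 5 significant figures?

4.5525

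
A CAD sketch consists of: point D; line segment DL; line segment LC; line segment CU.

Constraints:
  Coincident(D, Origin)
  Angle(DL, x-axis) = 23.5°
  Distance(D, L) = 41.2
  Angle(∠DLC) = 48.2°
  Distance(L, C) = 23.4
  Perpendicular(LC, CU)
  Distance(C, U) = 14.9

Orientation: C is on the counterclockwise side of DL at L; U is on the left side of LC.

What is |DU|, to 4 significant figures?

16.33

∠DLC = 48.2°, so LC runs at 23.5° + (180° − 48.2°) = 155.3° from the x-axis; with |LC| = 23.4, C = L + 23.4·(cos 155.3°, sin 155.3°) = (16.52, 26.21). The perpendicularity gives CU at right angles to LC; with |CU| = 14.9 on the left of LC, U = C + 14.9·(-0.4179, -0.9085) = (10.30, 12.67). Then |DU| = |U − D| = 16.33.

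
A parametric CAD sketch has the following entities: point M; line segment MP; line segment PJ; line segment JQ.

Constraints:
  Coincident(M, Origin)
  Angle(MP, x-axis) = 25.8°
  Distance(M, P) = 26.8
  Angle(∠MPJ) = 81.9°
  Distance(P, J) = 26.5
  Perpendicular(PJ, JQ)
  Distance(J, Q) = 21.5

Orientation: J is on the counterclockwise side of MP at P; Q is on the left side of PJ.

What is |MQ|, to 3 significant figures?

23.3

M is at the origin; MP runs at 25.8° with length 26.8, so P = 26.8·(cos 25.8°, sin 25.8°) = (24.1, 11.7). ∠MPJ = 81.9°, so PJ runs at 25.8° + (180° − 81.9°) = 124° from the x-axis; with |PJ| = 26.5, J = P + 26.5·(cos 124°, sin 124°) = (9.35, 33.7). PJ is perpendicular to JQ; with |JQ| = 21.5 on the left of PJ, Q = J + 21.5·(-0.830, -0.558) = (-8.50, 21.7). Then |MQ| = |Q − M| = 23.3.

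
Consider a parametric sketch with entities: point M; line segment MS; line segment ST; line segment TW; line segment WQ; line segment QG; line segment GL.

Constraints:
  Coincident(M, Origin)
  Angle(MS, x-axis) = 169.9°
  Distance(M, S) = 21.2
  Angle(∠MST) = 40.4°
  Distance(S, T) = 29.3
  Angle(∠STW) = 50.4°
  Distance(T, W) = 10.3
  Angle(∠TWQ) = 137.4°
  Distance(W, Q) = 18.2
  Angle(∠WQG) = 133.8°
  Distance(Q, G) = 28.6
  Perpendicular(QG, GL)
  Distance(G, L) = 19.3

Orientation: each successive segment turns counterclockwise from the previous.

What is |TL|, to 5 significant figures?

41.619

∠WQG = 133.8° gives QG at 167.90° from the x-axis; with |QG| = 28.6, G = (-37.815, 12.703). QG ⟂ GL, so GL runs at -102.10°; with |GL| = 19.3, L = (-41.861, -6.1680). Then |TL| = |L − T| = 41.619.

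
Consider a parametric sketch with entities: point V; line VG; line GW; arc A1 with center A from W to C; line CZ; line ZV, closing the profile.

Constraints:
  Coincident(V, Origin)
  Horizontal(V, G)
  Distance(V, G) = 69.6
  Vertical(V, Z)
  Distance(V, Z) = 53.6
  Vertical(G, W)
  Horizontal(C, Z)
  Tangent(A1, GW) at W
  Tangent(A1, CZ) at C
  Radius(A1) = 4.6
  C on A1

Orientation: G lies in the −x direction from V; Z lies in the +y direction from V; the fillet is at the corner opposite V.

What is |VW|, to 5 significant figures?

85.119

The virtual corner opposite V is at (-69.600, 53.600). The tangent condition forces AW to be normal to GW and the tangent condition forces AC to be normal to CZ, with radius 4.6, so the center A sits 4.6 in from both sides at A = (-65.000, 49.000). That places the tangent points at W = (-69.600, 49.000) on GW and C = (-65.000, 53.600) on CZ. Then |VW| = |W − V| = 85.119.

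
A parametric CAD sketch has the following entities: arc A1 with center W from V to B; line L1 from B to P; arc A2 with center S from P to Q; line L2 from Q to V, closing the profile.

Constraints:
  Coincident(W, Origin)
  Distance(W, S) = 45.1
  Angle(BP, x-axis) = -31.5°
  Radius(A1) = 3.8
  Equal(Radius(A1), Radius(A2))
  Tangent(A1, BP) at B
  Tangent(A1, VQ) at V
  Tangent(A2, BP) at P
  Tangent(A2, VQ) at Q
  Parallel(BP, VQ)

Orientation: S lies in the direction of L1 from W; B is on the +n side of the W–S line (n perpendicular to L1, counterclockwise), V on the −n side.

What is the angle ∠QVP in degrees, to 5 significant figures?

9.5653°

The slot axis is L1's direction at -31.5°, so u = (cos -31.5°, sin -31.5°) = (0.85264, -0.52250) and n = (−sin -31.5°, cos -31.5°) = (0.52250, 0.85264). W is at the origin and S lies 45.1 along u from W, so S = 45.1·u = (38.454, -23.565). Tangency of A1 to both parallel lines with radius 3.8 puts B and V at W ± 3.8·n: B = (1.9855, 3.2400), V = (-1.9855, -3.2400). Equal radii place P and Q the same way about S: P = S + 3.8·n = (40.440, -20.325), Q = S − 3.8·n = (36.469, -26.805). Then cos ∠QVP = VQ·VP / (|VQ||VP|), giving 9.5653°.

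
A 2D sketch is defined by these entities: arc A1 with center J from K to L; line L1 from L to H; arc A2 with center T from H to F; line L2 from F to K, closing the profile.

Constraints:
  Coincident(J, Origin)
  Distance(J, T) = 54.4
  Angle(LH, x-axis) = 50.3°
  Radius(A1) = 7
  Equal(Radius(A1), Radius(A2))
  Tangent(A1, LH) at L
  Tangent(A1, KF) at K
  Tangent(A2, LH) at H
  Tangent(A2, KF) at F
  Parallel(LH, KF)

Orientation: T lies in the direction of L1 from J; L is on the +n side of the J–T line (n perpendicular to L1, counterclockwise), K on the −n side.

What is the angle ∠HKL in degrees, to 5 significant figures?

75.568°

Tangency of A1 to both parallel lines with radius 7.0 puts L and K at J ± 7.0·n: L = (-5.3858, 4.4714), K = (5.3858, -4.4714). Equal radii place H and F the same way about T: H = T + 7.0·n = (29.363, 46.327), F = T − 7.0·n = (40.135, 37.384). Then cos ∠HKL = KH·KL / (|KH||KL|), giving 75.568°.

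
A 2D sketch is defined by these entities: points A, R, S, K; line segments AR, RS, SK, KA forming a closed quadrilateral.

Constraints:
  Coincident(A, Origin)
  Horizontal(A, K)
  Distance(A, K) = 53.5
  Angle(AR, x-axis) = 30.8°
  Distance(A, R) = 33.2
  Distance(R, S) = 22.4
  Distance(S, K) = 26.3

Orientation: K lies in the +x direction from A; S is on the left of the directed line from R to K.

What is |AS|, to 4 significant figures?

55.49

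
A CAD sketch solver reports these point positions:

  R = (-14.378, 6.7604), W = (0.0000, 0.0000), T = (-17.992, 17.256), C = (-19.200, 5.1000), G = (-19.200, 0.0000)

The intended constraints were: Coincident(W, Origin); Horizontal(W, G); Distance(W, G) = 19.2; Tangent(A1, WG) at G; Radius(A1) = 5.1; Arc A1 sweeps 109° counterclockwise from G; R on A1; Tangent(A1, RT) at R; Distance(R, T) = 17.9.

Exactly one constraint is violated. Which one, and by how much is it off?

Distance(R, T) = 17.9 — off by 6.80.

W = (0.00, 0.00) ✓; W.y = 0.00, G.y = 0.00 ✓; |WG| = 19.20 ✓; ∠(CG, GW) = 90.00° ✓; |CG| = 5.100 ✓; bearing(C→R) − bearing(C→G) = 109.0° ✓; |CR| = 5.100 ✓; ∠(CR, RT) = 90.00° ✓; |RT| = 11.10 ✗.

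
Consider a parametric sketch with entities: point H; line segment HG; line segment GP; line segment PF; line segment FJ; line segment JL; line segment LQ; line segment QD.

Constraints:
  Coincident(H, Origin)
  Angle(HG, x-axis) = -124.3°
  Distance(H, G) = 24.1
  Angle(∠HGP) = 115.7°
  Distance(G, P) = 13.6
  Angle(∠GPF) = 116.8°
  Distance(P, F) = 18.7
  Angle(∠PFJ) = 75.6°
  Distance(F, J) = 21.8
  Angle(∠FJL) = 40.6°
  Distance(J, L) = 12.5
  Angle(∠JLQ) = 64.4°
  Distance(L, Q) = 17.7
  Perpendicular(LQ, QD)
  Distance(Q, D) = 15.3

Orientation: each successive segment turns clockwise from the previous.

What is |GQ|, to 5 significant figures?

31.684

∠FJL = 40.6° gives JL at -135.60° from the x-axis; with |JL| = 12.5, L = (-20.048, -7.4118). ∠JLQ = 64.4° gives LQ at 108.80° from the x-axis; with |LQ| = 17.7, Q = (-25.752, 9.3439). Then |GQ| = |Q − G| = 31.684.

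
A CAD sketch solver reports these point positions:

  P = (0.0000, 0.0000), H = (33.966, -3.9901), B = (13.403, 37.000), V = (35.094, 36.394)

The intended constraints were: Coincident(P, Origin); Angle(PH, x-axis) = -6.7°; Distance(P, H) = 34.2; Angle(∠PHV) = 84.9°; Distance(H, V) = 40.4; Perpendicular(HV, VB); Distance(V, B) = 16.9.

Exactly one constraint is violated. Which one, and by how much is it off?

Distance(V, B) = 16.9 — off by 4.80.

P = (0.00, 0.00) ✓; PH at -6.700° ✓; |PH| = 34.20 ✓; ∠PHV = 84.90° ✓; |HV| = 40.40 ✓; ∠(HV, VB) = 90.00° ✓; |VB| = 21.70 ✗.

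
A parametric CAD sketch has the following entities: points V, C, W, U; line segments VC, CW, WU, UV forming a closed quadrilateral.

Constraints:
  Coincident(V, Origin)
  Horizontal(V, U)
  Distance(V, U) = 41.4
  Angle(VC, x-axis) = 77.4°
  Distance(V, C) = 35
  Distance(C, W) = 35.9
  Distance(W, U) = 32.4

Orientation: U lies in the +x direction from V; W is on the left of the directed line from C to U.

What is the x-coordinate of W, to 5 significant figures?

43.489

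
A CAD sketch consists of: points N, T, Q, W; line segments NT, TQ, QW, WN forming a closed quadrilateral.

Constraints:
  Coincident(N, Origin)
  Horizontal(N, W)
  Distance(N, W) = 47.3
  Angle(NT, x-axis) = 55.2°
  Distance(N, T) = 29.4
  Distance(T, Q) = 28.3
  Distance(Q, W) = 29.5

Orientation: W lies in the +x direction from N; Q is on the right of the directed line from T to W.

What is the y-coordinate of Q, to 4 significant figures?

-4.128

N is at the origin; NW is horizontal with |NW| = 47.3 and W in +x, so W = (47.3, 0). NT runs at 55.2° with |NT| = 29.4, so T = (16.78, 24.14). Q is determined by |TQ| = 28.3 and |QW| = 29.5 together: it lies at the intersection of circle(T, 28.3) and circle(W, 29.5). With |TW| = 38.91, the foot of the radical line on TW is 18.57 from T and the perpendicular offset is √(28.3² − 18.57²) = 21.36. Taking the right-of-TW solution: Q = (18.09, -4.128).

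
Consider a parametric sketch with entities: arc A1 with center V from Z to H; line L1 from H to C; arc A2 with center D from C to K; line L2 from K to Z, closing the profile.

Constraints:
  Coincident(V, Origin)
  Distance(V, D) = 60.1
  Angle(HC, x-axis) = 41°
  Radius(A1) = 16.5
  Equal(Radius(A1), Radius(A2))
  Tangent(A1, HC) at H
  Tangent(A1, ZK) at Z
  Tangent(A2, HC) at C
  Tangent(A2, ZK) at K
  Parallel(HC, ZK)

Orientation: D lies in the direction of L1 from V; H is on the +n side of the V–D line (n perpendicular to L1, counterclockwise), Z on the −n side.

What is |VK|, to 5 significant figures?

62.324

The slot axis is L1's direction at 41.0°, so u = (cos 41.0°, sin 41.0°) = (0.75471, 0.65606) and n = (−sin 41.0°, cos 41.0°) = (-0.65606, 0.75471). V is at the origin and D lies 60.1 along u from V, so D = 60.1·u = (45.358, 39.429). Tangency of A1 to both parallel lines with radius 16.5 puts H and Z at V ± 16.5·n: H = (-10.825, 12.453), Z = (10.825, -12.453). Equal radii place C and K the same way about D: C = D + 16.5·n = (34.533, 51.882), K = D − 16.5·n = (56.183, 26.976). Then |VK| = |K − V| = 62.324.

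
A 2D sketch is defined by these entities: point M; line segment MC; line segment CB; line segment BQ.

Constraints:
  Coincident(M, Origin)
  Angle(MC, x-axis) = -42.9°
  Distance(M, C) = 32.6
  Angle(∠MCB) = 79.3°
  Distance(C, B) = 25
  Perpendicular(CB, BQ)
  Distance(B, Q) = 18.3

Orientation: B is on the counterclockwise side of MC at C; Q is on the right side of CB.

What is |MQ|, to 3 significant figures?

53.8

M is at the origin; MC runs at -42.9° with length 32.6, so C = 32.6·(cos -42.9°, sin -42.9°) = (23.9, -22.2). ∠MCB = 79.3°, so CB runs at -42.9° + (180° − 79.3°) = 57.8° from the x-axis; with |CB| = 25.0, B = C + 25.0·(cos 57.8°, sin 57.8°) = (37.2, -1.04). CB ⟂ BQ; with |BQ| = 18.3 on the right of CB, Q = B + 18.3·(0.846, -0.533) = (52.7, -10.8). Then |MQ| = |Q − M| = 53.8.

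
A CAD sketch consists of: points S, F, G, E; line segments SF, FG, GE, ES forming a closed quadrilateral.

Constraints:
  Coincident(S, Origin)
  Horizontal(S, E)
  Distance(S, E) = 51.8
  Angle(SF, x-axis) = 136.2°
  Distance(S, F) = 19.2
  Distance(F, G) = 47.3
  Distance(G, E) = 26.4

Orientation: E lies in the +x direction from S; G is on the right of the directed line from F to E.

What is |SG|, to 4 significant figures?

29.10

S is at the origin; S and E share the same y with |SE| = 51.8 and E in +x, so E = (51.8, 0). SF runs at 136.2° with |SF| = 19.2, so F = (-13.86, 13.29). G is determined by |FG| = 47.3 and |GE| = 26.4 together: it lies at the intersection of circle(F, 47.3) and circle(E, 26.4). With |FE| = 66.99, the foot of the radical line on FE is 44.99 from F and the perpendicular offset is √(47.3² − 44.99²) = 14.60. Taking the right-of-FE solution: G = (27.34, -9.943).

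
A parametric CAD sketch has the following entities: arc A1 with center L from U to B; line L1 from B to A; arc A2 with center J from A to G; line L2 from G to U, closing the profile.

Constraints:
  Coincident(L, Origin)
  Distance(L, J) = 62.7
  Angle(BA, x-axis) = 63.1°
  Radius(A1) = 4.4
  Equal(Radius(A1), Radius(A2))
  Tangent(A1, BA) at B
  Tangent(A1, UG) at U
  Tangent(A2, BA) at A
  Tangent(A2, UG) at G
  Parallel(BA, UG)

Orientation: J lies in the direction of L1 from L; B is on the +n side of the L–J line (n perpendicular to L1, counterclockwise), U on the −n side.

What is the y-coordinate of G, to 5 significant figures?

53.925

The slot axis is L1's direction at 63.1°, so u = (cos 63.1°, sin 63.1°) = (0.45243, 0.89180) and n = (−sin 63.1°, cos 63.1°) = (-0.89180, 0.45243). L is at the origin and J lies 62.7 along u from L, so J = 62.7·u = (28.368, 55.916). Tangency of A1 to both parallel lines with radius 4.4 puts B and U at L ± 4.4·n: B = (-3.9239, 1.9907), U = (3.9239, -1.9907). Equal radii place A and G the same way about J: A = J + 4.4·n = (24.444, 57.906), G = J − 4.4·n = (32.292, 53.925). So G.y = 53.925.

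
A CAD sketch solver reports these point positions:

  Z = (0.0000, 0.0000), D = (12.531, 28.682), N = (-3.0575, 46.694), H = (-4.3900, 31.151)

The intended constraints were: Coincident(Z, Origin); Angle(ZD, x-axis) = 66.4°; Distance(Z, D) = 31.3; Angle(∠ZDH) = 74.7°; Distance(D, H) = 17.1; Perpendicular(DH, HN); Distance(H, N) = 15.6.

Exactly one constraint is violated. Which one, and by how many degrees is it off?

Perpendicular(DH, HN) — off by 3.40°.

Z = (0.00, 0.00) ✓; ZD at 66.40° ✓; |ZD| = 31.30 ✓; ∠ZDH = 74.70° ✓; |DH| = 17.10 ✓; ∠(DH, HN) = 86.60° ✗; |HN| = 15.60 ✓.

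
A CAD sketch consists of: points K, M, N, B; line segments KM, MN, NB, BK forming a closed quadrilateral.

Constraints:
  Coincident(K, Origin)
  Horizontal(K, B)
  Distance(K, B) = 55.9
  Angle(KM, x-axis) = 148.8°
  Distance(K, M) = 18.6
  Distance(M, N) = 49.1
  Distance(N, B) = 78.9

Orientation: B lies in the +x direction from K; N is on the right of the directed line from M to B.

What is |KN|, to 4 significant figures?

41.28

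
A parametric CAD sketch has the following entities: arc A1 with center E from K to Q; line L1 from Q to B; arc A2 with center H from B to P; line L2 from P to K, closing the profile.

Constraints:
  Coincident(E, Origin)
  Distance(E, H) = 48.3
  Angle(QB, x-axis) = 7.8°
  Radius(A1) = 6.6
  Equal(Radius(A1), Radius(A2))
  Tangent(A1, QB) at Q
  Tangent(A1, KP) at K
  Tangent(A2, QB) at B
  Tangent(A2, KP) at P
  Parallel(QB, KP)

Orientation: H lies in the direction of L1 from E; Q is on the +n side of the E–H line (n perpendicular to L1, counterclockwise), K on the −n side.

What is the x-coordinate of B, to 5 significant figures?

46.957

Tangency of A1 to both parallel lines with radius 6.6 puts Q and K at E ± 6.6·n: Q = (-0.89572, 6.5389), K = (0.89572, -6.5389). Equal radii place B and P the same way about H: B = H + 6.6·n = (46.957, 13.094), P = H − 6.6·n = (48.749, 0.016126). So B.x = 46.957.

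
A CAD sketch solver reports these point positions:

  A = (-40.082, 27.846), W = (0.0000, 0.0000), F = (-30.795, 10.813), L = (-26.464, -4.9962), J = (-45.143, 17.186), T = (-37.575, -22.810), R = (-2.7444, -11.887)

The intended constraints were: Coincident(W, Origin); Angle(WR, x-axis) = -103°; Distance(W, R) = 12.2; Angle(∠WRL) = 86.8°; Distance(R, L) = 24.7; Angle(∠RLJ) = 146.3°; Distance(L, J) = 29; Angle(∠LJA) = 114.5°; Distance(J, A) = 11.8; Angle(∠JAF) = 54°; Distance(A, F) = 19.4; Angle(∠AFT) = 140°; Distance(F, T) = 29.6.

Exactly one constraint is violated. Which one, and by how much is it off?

Distance(F, T) = 29.6 — off by 4.70.

W = (0.00, 0.00) ✓; WR at -103.0° ✓; |WR| = 12.20 ✓; ∠WRL = 86.80° ✓; |RL| = 24.70 ✓; ∠RLJ = 146.3° ✓; |LJ| = 29.00 ✓; ∠LJA = 114.5° ✓; |JA| = 11.80 ✓; ∠JAF = 54.00° ✓; |AF| = 19.40 ✓; ∠AFT = 140.0° ✓; |FT| = 34.30 ✗.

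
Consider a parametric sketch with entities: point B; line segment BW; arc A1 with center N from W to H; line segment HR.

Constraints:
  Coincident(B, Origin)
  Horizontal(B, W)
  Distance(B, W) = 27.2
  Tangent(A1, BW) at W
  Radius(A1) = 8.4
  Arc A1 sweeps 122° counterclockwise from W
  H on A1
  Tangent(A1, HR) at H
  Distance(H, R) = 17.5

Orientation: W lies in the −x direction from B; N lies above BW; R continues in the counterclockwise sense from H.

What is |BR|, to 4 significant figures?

40.35

On A1, W sits at bearing -90° from N; a 122° counterclockwise sweep puts H at bearing 32°, so H = N + 8.4·(cos 32°, sin 32°) = (-20.08, 12.85). A1 meets HR tangentially, so NH is at right angles to HR, so HR runs along (−sin 32°, cos 32°); with |HR| = 17.5, R = (-29.35, 27.69). Then |BR| = |R − B| = 40.35.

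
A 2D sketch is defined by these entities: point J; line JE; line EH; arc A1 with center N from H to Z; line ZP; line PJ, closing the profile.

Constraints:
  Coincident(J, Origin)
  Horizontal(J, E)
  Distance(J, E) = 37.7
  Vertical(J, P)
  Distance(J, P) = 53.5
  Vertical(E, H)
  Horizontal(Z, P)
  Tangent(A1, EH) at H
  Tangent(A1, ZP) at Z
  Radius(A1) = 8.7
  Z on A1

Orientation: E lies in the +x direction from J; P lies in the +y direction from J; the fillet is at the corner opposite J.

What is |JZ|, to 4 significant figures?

60.85

J is at the origin; J and E share the same y with |JE| = 37.7 and E on the +x side, so E = (37.70, 0.000). J and P share the same x with |JP| = 53.5 and P on the +y side, so P = (0.000, 53.50). The virtual corner opposite J is at (37.70, 53.50). Tangency of A1 to EH means the radius NH is perpendicular to EH and since A1 is tangent to ZP there, NZ ⟂ ZP, with radius 8.7, so the center N sits 8.7 in from both sides at N = (29.00, 44.80). That places the tangent points at H = (37.70, 44.80) on EH and Z = (29.00, 53.50) on ZP. Then |JZ| = |Z − J| = 60.85.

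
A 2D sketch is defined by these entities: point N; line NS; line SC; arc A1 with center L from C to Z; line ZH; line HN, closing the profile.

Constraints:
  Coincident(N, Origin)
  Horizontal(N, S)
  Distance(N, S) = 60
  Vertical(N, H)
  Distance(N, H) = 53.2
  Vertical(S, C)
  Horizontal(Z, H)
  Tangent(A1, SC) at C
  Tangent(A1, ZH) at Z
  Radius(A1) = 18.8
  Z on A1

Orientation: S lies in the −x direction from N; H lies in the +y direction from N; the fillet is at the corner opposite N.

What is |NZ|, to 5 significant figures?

67.288

N is at the origin; N and S share the same y with |NS| = 60.0 and S on the −x side, so S = (-60.000, 0.0000). N and H share the same x with |NH| = 53.2 and H on the +y side, so H = (0.0000, 53.200). The virtual corner opposite N is at (-60.000, 53.200). Since A1 is tangent to SC there, LC ⟂ SC and since A1 is tangent to ZH there, LZ ⟂ ZH, with radius 18.8, so the center L sits 18.8 in from both sides at L = (-41.200, 34.400). That places the tangent points at C = (-60.000, 34.400) on SC and Z = (-41.200, 53.200) on ZH. Then |NZ| = |Z − N| = 67.288.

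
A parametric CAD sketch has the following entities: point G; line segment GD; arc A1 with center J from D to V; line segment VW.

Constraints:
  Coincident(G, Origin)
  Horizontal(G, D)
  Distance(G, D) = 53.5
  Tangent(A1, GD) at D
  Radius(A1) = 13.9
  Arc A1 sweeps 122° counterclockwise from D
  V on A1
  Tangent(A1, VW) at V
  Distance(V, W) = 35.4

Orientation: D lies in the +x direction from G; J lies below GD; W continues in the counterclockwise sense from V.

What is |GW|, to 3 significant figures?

79.3

G is at the origin; G and D share the same y with |GD| = 53.5 and D on the +x side, so D = (53.5, 0.00). The tangent condition forces JD to be normal to GD, so J = D + (0, -13.9) = (53.5, -13.9). On A1, D sits at bearing 90° from J; a 122° counterclockwise sweep puts V at bearing 212°, so V = J + 13.9·(cos 212°, sin 212°) = (41.7, -21.3). Since A1 is tangent to VW there, JV ⟂ VW, so VW runs along (−sin 212°, cos 212°); with |VW| = 35.4, W = (60.5, -51.3). Then |GW| = |W − G| = 79.3.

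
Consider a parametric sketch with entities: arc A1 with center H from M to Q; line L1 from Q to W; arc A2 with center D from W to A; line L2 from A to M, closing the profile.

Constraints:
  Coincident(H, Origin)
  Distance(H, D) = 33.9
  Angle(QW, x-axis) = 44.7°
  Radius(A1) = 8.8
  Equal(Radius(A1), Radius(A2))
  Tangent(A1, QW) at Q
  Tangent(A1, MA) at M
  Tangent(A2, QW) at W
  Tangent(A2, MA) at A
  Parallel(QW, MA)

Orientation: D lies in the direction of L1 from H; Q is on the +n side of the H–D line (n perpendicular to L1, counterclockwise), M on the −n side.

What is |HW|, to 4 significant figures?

35.02

The slot axis is L1's direction at 44.7°, so u = (cos 44.7°, sin 44.7°) = (0.7108, 0.7034) and n = (−sin 44.7°, cos 44.7°) = (-0.7034, 0.7108). H is at the origin and D lies 33.9 along u from H, so D = 33.9·u = (24.10, 23.85). Tangency of A1 to both parallel lines with radius 8.8 puts Q and M at H ± 8.8·n: Q = (-6.190, 6.255), M = (6.190, -6.255). Equal radii place W and A the same way about D: W = D + 8.8·n = (17.91, 30.10), A = D − 8.8·n = (30.29, 17.59). Then |HW| = |W − H| = 35.02.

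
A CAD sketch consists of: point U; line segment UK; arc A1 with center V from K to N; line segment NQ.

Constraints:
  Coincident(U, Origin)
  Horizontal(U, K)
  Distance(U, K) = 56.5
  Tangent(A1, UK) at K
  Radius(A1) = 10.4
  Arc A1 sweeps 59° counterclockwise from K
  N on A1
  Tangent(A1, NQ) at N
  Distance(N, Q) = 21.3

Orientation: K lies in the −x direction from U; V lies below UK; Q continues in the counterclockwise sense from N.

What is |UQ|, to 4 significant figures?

79.86

On A1, K sits at bearing 90° from V; a 59° counterclockwise sweep puts N at bearing 149°, so N = V + 10.4·(cos 149°, sin 149°) = (-65.41, -5.044). The tangent condition forces VN to be normal to NQ, so NQ runs along (−sin 149°, cos 149°); with |NQ| = 21.3, Q = (-76.38, -23.30). Then |UQ| = |Q − U| = 79.86.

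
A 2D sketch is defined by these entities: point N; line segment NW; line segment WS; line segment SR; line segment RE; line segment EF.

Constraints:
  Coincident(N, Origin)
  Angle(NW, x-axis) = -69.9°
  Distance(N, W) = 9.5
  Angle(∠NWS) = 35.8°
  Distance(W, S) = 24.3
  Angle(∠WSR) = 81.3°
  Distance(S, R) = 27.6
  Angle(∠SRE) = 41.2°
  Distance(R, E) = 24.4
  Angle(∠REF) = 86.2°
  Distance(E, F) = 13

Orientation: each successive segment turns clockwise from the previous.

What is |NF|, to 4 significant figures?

11.86

N is at the origin; NW runs at -69.9° with length 9.5, so W = (3.265, -8.921). ∠NWS = 35.8° gives WS at 145.9° from the x-axis; with |WS| = 24.3, S = (-16.86, 4.702). ∠WSR = 81.3° gives SR at 47.20° from the x-axis; with |SR| = 27.6, R = (1.895, 24.95). ∠SRE = 41.2° gives RE at -91.60° from the x-axis; with |RE| = 24.4, E = (1.214, 0.5626). ∠REF = 86.2° gives EF at 174.6° from the x-axis; with |EF| = 13.0, F = (-11.73, 1.786). Then |NF| = |F − N| = 11.86.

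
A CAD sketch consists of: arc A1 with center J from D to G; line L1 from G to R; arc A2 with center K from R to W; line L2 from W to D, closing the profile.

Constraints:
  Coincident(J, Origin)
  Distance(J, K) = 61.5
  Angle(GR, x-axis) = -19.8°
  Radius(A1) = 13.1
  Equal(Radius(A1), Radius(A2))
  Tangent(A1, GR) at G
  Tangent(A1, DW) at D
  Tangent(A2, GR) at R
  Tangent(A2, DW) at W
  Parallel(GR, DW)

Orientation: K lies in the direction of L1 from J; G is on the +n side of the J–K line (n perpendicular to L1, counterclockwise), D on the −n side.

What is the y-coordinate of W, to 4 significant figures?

-33.16

Tangency of A1 to both parallel lines with radius 13.1 puts G and D at J ± 13.1·n: G = (4.437, 12.33), D = (-4.437, -12.33). Equal radii place R and W the same way about K: R = K + 13.1·n = (62.30, -8.507), W = K − 13.1·n = (53.43, -33.16). So W.y = -33.16.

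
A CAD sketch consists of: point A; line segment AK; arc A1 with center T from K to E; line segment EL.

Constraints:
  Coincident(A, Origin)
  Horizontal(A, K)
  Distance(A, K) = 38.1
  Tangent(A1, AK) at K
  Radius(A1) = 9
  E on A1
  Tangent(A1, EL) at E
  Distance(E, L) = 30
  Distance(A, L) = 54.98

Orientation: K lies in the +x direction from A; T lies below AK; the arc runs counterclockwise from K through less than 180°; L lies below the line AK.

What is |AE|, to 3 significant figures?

31.6

A is at the origin; AK is horizontal with |AK| = 38.1 and K on the +x side, so K = (38.1, 0.00). A1 meets AK tangentially, so TK is at right angles to AK, so T = K + (0, -9) = (38.1, -9.00). Since TE ⟂ EL (tangency), |TL| = √(9.0² + 30.0²) = 31.3 regardless of where E sits on A1. So L lies on both circle(A, 54.98) and circle(T, 31.3); the below-AK intersection is L = (37.4, -40.3). E is the foot of the tangent from L: E = (29.4, -11.4).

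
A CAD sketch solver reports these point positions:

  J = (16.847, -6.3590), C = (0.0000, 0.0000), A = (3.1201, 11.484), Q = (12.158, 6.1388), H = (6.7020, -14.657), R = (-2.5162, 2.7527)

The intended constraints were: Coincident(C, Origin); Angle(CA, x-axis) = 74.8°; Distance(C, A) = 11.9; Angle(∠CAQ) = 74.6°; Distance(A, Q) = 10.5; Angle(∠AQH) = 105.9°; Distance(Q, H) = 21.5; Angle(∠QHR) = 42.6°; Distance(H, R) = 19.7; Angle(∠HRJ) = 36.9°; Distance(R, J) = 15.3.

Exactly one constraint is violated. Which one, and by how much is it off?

Distance(R, J) = 15.3 — off by 6.10.

C = (0.00, 0.00) ✓; CA at 74.80° ✓; |CA| = 11.90 ✓; ∠CAQ = 74.60° ✓; |AQ| = 10.50 ✓; ∠AQH = 105.9° ✓; |QH| = 21.50 ✓; ∠QHR = 42.60° ✓; |HR| = 19.70 ✓; ∠HRJ = 36.90° ✓; |RJ| = 21.40 ✗.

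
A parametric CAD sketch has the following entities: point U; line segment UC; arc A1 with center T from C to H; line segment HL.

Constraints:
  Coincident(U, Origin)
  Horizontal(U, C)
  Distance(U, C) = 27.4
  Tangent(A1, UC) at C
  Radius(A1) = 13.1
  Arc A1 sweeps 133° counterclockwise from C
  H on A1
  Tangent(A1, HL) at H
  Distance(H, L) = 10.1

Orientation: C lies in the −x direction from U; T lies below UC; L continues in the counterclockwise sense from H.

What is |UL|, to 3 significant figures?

42.1

On A1, C sits at bearing 90° from T; a 133° counterclockwise sweep puts H at bearing 223°, so H = T + 13.1·(cos 223°, sin 223°) = (-37.0, -22.0). The tangent condition forces TH to be normal to HL, so HL runs along (−sin 223°, cos 223°); with |HL| = 10.1, L = (-30.1, -29.4). Then |UL| = |L − U| = 42.1.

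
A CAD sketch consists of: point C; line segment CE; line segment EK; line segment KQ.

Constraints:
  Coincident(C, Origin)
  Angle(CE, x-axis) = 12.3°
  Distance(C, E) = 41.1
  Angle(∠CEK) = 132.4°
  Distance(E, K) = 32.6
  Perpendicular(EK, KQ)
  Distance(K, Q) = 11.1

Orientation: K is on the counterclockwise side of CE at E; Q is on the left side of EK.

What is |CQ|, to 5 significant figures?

63.311

C is at the origin; CE runs at 12.3° with length 41.1, so E = 41.1·(cos 12.3°, sin 12.3°) = (40.157, 8.7555). ∠CEK = 132.4°, so EK runs at 12.3° + (180° − 132.4°) = 59.900° from the x-axis; with |EK| = 32.6, K = E + 32.6·(cos 59.900°, sin 59.900°) = (56.506, 36.959). EK ⟂ KQ; with |KQ| = 11.1 on the left of EK, Q = K + 11.1·(-0.86515, 0.50151) = (46.903, 42.526). Then |CQ| = |Q − C| = 63.311.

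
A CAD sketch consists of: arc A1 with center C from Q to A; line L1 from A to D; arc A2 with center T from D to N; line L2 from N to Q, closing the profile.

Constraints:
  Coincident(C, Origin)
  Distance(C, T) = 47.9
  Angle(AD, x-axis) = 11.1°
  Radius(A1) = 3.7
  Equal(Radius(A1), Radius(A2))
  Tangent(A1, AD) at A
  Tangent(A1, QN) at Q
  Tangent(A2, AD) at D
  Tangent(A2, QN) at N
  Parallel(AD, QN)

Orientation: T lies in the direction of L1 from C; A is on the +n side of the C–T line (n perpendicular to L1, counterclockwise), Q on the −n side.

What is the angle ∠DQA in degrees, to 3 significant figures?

81.2°

Tangency of A1 to both parallel lines with radius 3.7 puts A and Q at C ± 3.7·n: A = (-0.712, 3.63), Q = (0.712, -3.63). Equal radii place D and N the same way about T: D = T + 3.7·n = (46.3, 12.9), N = T − 3.7·n = (47.7, 5.59). Then cos ∠DQA = QD·QA / (|QD||QA|), giving 81.2°.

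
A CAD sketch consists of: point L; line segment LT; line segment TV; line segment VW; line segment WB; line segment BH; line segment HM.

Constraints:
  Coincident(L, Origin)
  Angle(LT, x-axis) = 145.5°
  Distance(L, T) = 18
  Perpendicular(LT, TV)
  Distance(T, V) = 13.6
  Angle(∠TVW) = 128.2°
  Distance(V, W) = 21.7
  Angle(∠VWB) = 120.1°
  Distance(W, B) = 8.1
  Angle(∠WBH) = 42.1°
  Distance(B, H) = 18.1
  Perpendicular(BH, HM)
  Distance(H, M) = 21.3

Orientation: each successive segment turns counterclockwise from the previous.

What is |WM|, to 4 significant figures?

19.95

L is at the origin; LT runs at 145.5° with length 18.0, so T = (-14.83, 10.20). The perpendicularity gives TV at right angles to LT, so TV runs at -124.5°; with |TV| = 13.6, V = (-22.54, -1.013). ∠TVW = 128.2° gives VW at -72.70° from the x-axis; with |VW| = 21.7, W = (-16.08, -21.73). ∠VWB = 120.1° gives WB at -12.80° from the x-axis; with |WB| = 8.1, B = (-8.186, -23.53). ∠WBH = 42.1° gives BH at 125.1° from the x-axis; with |BH| = 18.1, H = (-18.59, -8.717). BH ⟂ HM, so HM runs at -144.9°; with |HM| = 21.3, M = (-36.02, -20.96). Then |WM| = |M − W| = 19.95.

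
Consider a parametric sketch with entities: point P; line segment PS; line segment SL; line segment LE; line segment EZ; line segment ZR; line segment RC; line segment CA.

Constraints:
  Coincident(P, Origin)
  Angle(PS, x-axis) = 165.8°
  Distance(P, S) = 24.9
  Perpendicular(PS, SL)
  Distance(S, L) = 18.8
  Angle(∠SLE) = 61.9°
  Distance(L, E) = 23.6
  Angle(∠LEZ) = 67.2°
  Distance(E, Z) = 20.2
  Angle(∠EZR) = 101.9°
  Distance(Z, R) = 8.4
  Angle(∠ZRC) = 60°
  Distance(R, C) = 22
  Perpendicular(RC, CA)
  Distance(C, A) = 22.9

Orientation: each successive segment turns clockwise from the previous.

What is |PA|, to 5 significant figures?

13.490

P is at the origin; PS runs at 165.8° with length 24.9, so S = (-24.139, 6.1082). PS is perpendicular to SL, so SL runs at 75.800°; with |SL| = 18.8, L = (-19.527, 24.334). ∠SLE = 61.9° gives LE at -42.300° from the x-axis; with |LE| = 23.6, E = (-2.0721, 8.4506). ∠LEZ = 67.2° gives EZ at -155.10° from the x-axis; with |EZ| = 20.2, Z = (-20.394, -0.054292). ∠EZR = 101.9° gives ZR at 126.80° from the x-axis; with |ZR| = 8.4, R = (-25.426, 6.6719). ∠ZRC = 60.0° gives RC at 6.8000° from the x-axis; with |RC| = 22.0, C = (-3.5810, 9.2767). RC is perpendicular to CA, so CA runs at -83.200°; with |CA| = 22.9, A = (-0.86951, -13.462). Then |PA| = |A − P| = 13.490.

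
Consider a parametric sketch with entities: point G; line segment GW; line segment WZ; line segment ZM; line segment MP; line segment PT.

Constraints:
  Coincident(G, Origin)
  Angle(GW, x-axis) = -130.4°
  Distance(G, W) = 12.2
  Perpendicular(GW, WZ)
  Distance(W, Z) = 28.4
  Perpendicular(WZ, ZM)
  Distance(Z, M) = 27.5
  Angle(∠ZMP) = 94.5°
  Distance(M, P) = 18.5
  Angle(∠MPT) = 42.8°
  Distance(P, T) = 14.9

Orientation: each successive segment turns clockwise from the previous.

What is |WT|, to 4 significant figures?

26.95

G is at the origin; GW runs at -130.4° with length 12.2, so W = (-7.907, -9.291). GW ⟂ WZ, so WZ runs at 139.6°; with |WZ| = 28.4, Z = (-29.53, 9.116). WZ is perpendicular to ZM, so ZM runs at 49.60°; with |ZM| = 27.5, M = (-11.71, 30.06). ∠ZMP = 94.5° gives MP at -35.90° from the x-axis; with |MP| = 18.5, P = (3.274, 19.21). ∠MPT = 42.8° gives PT at -173.1° from the x-axis; with |PT| = 14.9, T = (-11.52, 17.42). Then |WT| = |T − W| = 26.95.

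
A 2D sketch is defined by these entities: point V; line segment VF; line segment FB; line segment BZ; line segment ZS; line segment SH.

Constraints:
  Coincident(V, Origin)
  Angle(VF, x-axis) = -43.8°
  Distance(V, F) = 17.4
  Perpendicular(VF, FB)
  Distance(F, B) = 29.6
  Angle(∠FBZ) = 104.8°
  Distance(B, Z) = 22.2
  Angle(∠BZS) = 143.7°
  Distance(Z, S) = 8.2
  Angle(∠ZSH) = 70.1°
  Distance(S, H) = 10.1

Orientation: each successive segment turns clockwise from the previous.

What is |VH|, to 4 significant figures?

25.19

V is at the origin; VF runs at -43.8° with length 17.4, so F = (12.56, -12.04). The perpendicularity gives FB at right angles to VF, so FB runs at -133.8°; with |FB| = 29.6, B = (-7.929, -33.41). ∠FBZ = 104.8° gives BZ at 151.0° from the x-axis; with |BZ| = 22.2, Z = (-27.35, -22.64). ∠BZS = 143.7° gives ZS at 114.7° from the x-axis; with |ZS| = 8.2, S = (-30.77, -15.19). ∠ZSH = 70.1° gives SH at 4.800° from the x-axis; with |SH| = 10.1, H = (-20.71, -14.35). Then |VH| = |H − V| = 25.19.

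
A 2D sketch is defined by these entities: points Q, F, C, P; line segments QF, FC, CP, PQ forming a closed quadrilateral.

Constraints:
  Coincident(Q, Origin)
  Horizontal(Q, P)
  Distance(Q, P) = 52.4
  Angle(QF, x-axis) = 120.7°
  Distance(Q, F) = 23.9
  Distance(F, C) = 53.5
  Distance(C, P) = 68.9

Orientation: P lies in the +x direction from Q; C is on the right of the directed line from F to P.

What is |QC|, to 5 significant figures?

33.807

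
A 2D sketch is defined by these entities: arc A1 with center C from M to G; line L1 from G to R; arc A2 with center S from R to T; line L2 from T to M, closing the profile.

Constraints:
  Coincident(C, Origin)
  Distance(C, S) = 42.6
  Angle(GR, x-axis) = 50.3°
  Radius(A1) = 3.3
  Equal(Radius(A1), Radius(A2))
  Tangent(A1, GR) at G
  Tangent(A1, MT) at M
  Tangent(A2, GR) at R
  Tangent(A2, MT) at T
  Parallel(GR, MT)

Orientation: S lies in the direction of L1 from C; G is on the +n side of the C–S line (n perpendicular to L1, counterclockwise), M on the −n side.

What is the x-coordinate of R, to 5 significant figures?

24.672

Tangency of A1 to both parallel lines with radius 3.3 puts G and M at C ± 3.3·n: G = (-2.5390, 2.1079), M = (2.5390, -2.1079). Equal radii place R and T the same way about S: R = S + 3.3·n = (24.672, 34.884), T = S − 3.3·n = (29.751, 30.668). So R.x = 24.672.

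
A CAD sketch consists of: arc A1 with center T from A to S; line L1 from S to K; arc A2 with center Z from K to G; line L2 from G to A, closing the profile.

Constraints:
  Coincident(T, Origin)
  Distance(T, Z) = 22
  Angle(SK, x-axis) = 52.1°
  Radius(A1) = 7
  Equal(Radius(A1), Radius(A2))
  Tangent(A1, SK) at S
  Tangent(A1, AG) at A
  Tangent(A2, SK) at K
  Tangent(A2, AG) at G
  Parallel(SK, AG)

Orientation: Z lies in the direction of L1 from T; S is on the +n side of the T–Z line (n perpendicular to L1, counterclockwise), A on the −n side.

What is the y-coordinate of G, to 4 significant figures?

13.06

The slot axis is L1's direction at 52.1°, so u = (cos 52.1°, sin 52.1°) = (0.6143, 0.7891) and n = (−sin 52.1°, cos 52.1°) = (-0.7891, 0.6143). T is at the origin and Z lies 22.0 along u from T, so Z = 22.0·u = (13.51, 17.36). Tangency of A1 to both parallel lines with radius 7.0 puts S and A at T ± 7.0·n: S = (-5.524, 4.300), A = (5.524, -4.300). Equal radii place K and G the same way about Z: K = Z + 7.0·n = (7.991, 21.66), G = Z − 7.0·n = (19.04, 13.06). So G.y = 13.06.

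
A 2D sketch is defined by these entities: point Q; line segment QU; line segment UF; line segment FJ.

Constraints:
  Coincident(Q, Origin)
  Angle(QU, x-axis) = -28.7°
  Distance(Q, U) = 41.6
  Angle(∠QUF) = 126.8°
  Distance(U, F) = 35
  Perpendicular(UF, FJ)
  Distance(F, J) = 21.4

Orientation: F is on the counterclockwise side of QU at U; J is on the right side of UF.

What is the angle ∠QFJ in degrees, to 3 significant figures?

119°

∠QUF = 126.8°, so UF runs at -28.7° + (180° − 126.8°) = 24.5° from the x-axis; with |UF| = 35.0, F = U + 35.0·(cos 24.5°, sin 24.5°) = (68.3, -5.46). UF ⟂ FJ; with |FJ| = 21.4 on the right of UF, J = F + 21.4·(0.415, -0.910) = (77.2, -24.9). Then cos ∠QFJ = FQ·FJ / (|FQ||FJ|), giving 119°.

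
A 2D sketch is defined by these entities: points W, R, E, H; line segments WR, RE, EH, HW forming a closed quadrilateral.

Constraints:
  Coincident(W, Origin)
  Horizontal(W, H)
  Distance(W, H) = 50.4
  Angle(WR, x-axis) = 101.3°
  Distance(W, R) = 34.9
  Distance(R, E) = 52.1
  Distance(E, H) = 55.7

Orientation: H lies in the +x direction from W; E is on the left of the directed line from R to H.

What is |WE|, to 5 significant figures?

68.509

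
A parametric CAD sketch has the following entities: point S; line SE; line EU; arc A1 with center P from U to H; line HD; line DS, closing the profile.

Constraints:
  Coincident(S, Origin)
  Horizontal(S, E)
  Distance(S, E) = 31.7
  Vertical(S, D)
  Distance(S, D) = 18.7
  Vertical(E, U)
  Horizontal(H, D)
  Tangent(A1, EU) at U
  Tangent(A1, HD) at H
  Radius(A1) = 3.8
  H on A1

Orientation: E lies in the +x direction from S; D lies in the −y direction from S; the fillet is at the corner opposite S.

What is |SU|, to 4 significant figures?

35.03

S is at the origin; SE is horizontal with |SE| = 31.7 and E on the +x side, so E = (31.70, 0.000). SD is vertical with |SD| = 18.7 and D on the −y side, so D = (0.000, -18.70). The virtual corner opposite S is at (31.70, -18.70). A1 meets EU tangentially, so PU is at right angles to EU and tangency of A1 to HD means the radius PH is perpendicular to HD, with radius 3.8, so the center P sits 3.8 in from both sides at P = (27.90, -14.90). That places the tangent points at U = (31.70, -14.90) on EU and H = (27.90, -18.70) on HD. Then |SU| = |U − S| = 35.03.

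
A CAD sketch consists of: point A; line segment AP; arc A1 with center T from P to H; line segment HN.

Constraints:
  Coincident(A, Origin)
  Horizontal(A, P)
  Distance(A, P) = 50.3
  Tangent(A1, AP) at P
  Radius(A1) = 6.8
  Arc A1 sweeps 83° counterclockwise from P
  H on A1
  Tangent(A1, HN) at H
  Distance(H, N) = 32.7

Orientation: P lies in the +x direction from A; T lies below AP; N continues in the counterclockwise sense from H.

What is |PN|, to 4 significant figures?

39.90

A is at the origin; AP is horizontal with |AP| = 50.3 and P on the +x side, so P = (50.30, 0.000). Tangency of A1 to AP means the radius TP is perpendicular to AP, so T = P + (0, -6.8) = (50.30, -6.800). On A1, P sits at bearing 90° from T; an 83° counterclockwise sweep puts H at bearing 173°, so H = T + 6.8·(cos 173°, sin 173°) = (43.55, -5.971). Since A1 is tangent to HN there, TH ⟂ HN, so HN runs along (−sin 173°, cos 173°); with |HN| = 32.7, N = (39.57, -38.43). Then |PN| = |N − P| = 39.90.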